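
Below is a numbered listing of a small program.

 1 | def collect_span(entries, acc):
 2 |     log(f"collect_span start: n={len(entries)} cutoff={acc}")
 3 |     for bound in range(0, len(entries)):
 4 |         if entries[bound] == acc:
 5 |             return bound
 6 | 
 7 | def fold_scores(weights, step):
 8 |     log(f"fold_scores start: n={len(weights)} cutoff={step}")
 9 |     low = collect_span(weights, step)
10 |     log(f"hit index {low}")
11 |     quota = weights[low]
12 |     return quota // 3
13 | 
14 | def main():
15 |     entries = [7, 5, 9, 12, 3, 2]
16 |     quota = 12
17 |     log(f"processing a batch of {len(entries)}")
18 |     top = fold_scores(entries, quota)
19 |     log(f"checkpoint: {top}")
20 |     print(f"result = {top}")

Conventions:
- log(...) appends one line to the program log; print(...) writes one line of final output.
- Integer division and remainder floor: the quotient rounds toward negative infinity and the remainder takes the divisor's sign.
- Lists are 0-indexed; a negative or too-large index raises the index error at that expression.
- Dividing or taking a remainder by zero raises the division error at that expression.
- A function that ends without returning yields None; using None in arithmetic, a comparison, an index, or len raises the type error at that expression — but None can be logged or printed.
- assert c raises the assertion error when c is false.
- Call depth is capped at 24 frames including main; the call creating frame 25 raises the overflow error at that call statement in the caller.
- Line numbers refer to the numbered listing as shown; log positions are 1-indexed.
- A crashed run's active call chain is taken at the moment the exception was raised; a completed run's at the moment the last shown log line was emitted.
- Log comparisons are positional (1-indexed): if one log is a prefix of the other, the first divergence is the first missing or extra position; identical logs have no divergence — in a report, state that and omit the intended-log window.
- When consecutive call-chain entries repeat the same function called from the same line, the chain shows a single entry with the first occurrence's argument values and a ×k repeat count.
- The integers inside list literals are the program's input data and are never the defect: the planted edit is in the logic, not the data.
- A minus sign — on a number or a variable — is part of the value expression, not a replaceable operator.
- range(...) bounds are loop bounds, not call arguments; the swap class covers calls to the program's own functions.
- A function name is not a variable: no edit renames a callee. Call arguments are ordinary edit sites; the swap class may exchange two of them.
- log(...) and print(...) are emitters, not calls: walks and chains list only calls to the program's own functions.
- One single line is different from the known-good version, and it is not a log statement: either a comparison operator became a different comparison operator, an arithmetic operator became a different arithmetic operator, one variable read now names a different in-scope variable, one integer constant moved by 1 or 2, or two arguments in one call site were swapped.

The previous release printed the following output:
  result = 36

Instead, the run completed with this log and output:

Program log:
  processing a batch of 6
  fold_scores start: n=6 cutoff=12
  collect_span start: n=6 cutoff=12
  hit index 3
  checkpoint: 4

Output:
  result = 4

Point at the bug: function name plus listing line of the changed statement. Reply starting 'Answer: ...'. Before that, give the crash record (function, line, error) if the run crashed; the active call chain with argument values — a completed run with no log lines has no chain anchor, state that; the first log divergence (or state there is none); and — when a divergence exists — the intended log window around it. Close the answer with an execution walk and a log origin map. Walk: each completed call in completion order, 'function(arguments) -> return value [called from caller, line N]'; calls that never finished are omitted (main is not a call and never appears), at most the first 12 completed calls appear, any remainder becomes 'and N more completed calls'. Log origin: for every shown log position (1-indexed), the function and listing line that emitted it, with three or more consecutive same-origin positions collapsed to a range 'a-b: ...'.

Answer: the defect is in fold_scores at line 12.
Key fact: Log line 5 is where behavior first shows: 'checkpoint: 4' appears instead of 'checkpoint: 36'.
Call chain: main.
First divergence: position 5 — the shown line 'checkpoint: 4' should read 'checkpoint: 36'.
Intended log window:
  3: collect_span start: n=6 cutoff=12
  4: hit index 3
  5: checkpoint: 36
Execution walk:
  collect_span([7, 5, 9, 12, 3, 2], 12) -> 3  [called from fold_scores, line 9]
  fold_scores([7, 5, 9, 12, 3, 2], 12) -> 4  [called from main, line 18]
Log line origins:
  1: from main, line 17
  2: from fold_scores, line 8
  3: from collect_span, line 2
  4: from fold_scores, line 10
  5: from main, line 19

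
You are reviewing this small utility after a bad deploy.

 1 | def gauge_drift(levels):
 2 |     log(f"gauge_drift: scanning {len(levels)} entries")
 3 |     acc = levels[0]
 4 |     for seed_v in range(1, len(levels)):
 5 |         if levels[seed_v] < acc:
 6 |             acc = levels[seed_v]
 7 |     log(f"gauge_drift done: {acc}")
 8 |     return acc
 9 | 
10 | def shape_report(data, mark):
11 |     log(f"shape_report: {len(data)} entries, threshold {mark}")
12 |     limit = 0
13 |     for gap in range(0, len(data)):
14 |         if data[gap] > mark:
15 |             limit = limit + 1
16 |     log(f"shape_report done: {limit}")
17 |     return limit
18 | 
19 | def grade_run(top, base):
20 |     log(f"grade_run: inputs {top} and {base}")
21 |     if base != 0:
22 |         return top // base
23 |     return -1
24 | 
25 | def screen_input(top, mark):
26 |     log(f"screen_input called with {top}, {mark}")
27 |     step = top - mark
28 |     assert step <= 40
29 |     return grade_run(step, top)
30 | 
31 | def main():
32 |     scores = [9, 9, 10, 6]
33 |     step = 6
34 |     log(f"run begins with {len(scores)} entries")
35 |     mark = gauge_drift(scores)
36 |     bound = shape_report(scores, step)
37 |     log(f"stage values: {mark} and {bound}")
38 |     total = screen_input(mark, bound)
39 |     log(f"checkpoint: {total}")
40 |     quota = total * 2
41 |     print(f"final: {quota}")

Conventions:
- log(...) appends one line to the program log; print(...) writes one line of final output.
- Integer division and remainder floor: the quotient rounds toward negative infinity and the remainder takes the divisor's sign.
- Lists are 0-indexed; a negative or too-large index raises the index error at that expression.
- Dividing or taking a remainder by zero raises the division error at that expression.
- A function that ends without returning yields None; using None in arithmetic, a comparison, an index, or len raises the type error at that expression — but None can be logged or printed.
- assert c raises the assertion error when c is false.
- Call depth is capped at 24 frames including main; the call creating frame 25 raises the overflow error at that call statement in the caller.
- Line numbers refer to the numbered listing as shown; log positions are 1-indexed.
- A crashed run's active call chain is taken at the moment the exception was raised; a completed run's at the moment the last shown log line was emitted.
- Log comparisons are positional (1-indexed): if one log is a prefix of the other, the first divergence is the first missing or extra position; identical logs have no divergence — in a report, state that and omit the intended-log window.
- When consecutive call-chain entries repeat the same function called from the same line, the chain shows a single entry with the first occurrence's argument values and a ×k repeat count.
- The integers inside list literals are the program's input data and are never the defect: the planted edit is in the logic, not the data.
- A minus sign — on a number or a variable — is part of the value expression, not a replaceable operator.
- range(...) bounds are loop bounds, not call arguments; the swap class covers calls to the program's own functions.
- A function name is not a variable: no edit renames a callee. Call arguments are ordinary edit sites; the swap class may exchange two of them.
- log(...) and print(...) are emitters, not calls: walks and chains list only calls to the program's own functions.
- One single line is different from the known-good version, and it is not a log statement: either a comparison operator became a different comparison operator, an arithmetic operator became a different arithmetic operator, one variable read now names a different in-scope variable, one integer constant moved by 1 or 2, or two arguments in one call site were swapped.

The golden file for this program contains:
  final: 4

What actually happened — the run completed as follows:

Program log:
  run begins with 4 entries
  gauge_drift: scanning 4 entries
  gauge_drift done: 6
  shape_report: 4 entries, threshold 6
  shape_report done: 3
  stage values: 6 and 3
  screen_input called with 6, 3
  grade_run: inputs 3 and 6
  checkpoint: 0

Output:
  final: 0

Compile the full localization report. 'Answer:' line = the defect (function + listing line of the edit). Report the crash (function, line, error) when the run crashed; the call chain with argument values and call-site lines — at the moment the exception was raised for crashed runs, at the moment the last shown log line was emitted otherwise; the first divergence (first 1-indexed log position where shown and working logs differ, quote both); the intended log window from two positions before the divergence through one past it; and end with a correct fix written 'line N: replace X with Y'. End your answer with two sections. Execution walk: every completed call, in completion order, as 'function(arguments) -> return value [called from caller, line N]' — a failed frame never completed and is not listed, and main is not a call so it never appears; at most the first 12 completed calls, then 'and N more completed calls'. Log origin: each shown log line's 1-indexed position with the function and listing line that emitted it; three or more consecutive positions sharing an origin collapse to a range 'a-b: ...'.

Answer: the defect is in screen_input at line 29.
Key observation: The log first diverges at position 8: the faulty run prints 'grade_run: inputs 3 and 6' where the working version prints 'grade_run: inputs 6 and 3'.
Call chain: main.
First divergence: at position 8 the run shows 'grade_run: inputs 3 and 6' where the working version logs 'grade_run: inputs 6 and 3'.
Intended log window:
  6: stage values: 6 and 3
  7: screen_input called with 6, 3
  8: grade_run: inputs 6 and 3
  9: checkpoint: 2
Execution walk:
  gauge_drift([9, 9, 10, 6]) -> 6  [called from main, line 35]
  shape_report([9, 9, 10, 6], 6) -> 3  [called from main, line 36]
  grade_run(3, 6) -> 0  [called from screen_input, line 29]
  screen_input(6, 3) -> 0  [called from main, line 38]
Log line origins:
  1: emitted by main (line 34)
  2: emitted by gauge_drift (line 2)
  3: emitted by gauge_drift (line 7)
  4: emitted by shape_report (line 11)
  5: emitted by shape_report (line 16)
  6: emitted by main (line 37)
  7: emitted by screen_input (line 26)
  8: emitted by grade_run (line 20)
  9: emitted by main (line 39)
A correct fix: line 29: replace `grade_run(step, top)` with `grade_run(top, step)`.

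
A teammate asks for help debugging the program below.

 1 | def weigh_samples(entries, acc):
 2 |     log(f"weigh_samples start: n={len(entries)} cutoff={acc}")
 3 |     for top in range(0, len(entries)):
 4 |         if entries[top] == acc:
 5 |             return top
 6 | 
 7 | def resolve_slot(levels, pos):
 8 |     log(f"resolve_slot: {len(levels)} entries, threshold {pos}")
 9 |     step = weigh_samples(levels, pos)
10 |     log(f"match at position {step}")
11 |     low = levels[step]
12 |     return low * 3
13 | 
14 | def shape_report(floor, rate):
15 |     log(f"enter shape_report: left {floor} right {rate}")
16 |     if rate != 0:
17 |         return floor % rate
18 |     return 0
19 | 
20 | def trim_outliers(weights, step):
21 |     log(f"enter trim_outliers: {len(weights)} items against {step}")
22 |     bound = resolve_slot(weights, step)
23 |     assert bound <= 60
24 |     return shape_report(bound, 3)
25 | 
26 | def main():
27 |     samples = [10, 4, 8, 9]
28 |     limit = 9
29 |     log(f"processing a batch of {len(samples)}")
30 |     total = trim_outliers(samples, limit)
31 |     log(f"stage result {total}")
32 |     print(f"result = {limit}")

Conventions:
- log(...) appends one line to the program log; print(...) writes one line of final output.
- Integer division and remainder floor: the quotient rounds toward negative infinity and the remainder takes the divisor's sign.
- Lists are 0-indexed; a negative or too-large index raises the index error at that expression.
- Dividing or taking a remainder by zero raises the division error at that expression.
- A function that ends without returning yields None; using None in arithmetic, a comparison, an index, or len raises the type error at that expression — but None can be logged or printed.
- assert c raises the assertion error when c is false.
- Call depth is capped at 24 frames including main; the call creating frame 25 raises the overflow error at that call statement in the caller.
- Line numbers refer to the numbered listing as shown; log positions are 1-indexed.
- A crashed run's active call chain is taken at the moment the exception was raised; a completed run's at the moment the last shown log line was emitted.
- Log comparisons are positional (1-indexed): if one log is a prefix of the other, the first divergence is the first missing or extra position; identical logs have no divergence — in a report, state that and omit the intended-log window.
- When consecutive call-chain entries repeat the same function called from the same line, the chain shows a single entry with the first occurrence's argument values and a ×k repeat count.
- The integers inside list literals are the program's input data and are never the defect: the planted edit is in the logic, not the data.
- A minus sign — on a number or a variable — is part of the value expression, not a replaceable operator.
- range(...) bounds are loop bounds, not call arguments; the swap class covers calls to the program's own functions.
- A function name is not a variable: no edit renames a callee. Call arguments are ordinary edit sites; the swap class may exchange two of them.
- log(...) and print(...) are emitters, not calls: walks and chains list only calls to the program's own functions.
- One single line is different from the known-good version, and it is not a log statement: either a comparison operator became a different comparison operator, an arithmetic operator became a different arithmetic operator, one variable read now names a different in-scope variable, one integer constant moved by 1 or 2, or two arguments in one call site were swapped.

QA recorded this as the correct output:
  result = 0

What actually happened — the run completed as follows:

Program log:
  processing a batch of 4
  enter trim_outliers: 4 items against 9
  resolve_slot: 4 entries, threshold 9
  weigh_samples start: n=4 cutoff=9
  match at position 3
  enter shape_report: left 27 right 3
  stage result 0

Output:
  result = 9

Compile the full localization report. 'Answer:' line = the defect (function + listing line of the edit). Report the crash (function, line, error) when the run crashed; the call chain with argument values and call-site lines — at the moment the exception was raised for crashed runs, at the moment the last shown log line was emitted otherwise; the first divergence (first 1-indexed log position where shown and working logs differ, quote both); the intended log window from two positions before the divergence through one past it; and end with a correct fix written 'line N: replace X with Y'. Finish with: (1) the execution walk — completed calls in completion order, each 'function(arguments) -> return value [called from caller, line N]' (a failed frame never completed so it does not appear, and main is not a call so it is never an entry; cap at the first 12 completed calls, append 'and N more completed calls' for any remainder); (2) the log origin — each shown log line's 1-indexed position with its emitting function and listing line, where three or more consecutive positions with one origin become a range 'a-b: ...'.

Answer: the defect is in main at line 32.
The tell: The two runs log identically and part ways only at the printed values.
Call chain: main.
First divergence: none — the logs agree in full.
Execution walk:
  weigh_samples([10, 4, 8, 9], 9) -> 3  [called from resolve_slot, line 9]
  resolve_slot([10, 4, 8, 9], 9) -> 27  [called from trim_outliers, line 22]
  shape_report(27, 3) -> 0  [called from trim_outliers, line 24]
  trim_outliers([10, 4, 8, 9], 9) -> 0  [called from main, line 30]
Log origin:
  1: logged in main at line 29
  2: logged in trim_outliers at line 21
  3: logged in resolve_slot at line 8
  4: logged in weigh_samples at line 2
  5: logged in resolve_slot at line 10
  6: logged in shape_report at line 15
  7: logged in main at line 31
A correct fix: line 32: replace `limit` with `total`.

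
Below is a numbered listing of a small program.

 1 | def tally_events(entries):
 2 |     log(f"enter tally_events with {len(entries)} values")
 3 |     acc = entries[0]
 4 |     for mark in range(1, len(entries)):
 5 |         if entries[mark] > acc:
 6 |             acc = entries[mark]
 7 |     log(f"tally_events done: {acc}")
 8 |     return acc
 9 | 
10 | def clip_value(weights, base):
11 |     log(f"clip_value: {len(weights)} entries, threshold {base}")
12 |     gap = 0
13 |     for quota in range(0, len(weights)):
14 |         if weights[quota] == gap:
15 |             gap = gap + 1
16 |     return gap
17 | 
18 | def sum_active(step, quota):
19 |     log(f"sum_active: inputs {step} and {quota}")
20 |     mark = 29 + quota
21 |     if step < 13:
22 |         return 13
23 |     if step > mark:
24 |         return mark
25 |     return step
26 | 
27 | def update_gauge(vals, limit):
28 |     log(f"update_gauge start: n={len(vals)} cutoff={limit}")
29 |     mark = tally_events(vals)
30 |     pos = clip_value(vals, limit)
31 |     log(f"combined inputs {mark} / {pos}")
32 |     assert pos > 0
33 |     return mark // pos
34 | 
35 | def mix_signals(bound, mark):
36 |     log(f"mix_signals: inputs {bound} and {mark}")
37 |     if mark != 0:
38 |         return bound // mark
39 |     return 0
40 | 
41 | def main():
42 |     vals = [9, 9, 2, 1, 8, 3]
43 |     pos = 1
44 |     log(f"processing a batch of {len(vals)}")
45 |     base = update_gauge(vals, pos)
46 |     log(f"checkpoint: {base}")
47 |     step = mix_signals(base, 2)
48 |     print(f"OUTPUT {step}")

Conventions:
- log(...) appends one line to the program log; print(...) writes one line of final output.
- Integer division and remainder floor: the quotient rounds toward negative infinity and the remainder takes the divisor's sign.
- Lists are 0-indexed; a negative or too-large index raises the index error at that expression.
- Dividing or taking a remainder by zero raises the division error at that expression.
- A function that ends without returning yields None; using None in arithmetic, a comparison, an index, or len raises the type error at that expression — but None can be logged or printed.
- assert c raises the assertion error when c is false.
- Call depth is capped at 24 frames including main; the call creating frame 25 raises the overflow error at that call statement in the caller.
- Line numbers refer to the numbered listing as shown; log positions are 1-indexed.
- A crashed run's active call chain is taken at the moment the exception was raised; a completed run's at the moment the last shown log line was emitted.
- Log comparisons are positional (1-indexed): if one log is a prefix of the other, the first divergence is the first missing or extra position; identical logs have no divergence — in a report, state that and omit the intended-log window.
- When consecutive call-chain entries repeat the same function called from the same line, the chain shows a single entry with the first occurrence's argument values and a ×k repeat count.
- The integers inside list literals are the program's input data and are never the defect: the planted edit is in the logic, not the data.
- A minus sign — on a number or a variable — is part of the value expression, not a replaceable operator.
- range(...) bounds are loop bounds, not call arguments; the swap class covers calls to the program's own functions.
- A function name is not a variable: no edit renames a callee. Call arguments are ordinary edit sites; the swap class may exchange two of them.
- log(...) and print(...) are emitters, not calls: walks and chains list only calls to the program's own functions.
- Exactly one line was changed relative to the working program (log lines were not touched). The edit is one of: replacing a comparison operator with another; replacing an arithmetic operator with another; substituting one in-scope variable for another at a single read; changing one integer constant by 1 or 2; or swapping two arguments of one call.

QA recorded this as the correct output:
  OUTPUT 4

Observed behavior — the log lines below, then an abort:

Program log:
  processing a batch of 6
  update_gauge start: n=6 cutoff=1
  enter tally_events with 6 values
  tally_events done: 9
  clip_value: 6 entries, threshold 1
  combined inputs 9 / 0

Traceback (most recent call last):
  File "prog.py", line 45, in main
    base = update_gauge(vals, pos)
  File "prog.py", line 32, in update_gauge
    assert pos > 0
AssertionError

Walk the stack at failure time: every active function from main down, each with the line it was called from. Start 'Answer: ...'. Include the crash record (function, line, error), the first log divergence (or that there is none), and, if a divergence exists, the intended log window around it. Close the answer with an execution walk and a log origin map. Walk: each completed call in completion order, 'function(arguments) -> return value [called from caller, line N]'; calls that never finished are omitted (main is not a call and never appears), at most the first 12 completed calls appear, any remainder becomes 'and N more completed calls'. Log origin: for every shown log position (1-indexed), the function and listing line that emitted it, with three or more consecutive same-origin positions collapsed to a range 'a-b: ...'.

Answer: main -> update_gauge (called at line 45).
Core observation: At log position 6 the runs split — shown 'combined inputs 9 / 0', but the working version logs 'combined inputs 9 / 1'.
Crash: update_gauge, line 32, AssertionError.
First divergence: position 6 — the shown line 'combined inputs 9 / 0' should read 'combined inputs 9 / 1'.
Intended log window:
  4: tally_events done: 9
  5: clip_value: 6 entries, threshold 1
  6: combined inputs 9 / 1
  7: checkpoint: 9
Execution walk:
  tally_events([9, 9, 2, 1, 8, 3]) -> 9  [called from update_gauge, line 29]
  clip_value([9, 9, 2, 1, 8, 3], 1) -> 0  [called from update_gauge, line 30]
Log origins:
  1: emitted by main (line 44)
  2: emitted by update_gauge (line 28)
  3: emitted by tally_events (line 2)
  4: emitted by tally_events (line 7)
  5: emitted by clip_value (line 11)
  6: emitted by update_gauge (line 31)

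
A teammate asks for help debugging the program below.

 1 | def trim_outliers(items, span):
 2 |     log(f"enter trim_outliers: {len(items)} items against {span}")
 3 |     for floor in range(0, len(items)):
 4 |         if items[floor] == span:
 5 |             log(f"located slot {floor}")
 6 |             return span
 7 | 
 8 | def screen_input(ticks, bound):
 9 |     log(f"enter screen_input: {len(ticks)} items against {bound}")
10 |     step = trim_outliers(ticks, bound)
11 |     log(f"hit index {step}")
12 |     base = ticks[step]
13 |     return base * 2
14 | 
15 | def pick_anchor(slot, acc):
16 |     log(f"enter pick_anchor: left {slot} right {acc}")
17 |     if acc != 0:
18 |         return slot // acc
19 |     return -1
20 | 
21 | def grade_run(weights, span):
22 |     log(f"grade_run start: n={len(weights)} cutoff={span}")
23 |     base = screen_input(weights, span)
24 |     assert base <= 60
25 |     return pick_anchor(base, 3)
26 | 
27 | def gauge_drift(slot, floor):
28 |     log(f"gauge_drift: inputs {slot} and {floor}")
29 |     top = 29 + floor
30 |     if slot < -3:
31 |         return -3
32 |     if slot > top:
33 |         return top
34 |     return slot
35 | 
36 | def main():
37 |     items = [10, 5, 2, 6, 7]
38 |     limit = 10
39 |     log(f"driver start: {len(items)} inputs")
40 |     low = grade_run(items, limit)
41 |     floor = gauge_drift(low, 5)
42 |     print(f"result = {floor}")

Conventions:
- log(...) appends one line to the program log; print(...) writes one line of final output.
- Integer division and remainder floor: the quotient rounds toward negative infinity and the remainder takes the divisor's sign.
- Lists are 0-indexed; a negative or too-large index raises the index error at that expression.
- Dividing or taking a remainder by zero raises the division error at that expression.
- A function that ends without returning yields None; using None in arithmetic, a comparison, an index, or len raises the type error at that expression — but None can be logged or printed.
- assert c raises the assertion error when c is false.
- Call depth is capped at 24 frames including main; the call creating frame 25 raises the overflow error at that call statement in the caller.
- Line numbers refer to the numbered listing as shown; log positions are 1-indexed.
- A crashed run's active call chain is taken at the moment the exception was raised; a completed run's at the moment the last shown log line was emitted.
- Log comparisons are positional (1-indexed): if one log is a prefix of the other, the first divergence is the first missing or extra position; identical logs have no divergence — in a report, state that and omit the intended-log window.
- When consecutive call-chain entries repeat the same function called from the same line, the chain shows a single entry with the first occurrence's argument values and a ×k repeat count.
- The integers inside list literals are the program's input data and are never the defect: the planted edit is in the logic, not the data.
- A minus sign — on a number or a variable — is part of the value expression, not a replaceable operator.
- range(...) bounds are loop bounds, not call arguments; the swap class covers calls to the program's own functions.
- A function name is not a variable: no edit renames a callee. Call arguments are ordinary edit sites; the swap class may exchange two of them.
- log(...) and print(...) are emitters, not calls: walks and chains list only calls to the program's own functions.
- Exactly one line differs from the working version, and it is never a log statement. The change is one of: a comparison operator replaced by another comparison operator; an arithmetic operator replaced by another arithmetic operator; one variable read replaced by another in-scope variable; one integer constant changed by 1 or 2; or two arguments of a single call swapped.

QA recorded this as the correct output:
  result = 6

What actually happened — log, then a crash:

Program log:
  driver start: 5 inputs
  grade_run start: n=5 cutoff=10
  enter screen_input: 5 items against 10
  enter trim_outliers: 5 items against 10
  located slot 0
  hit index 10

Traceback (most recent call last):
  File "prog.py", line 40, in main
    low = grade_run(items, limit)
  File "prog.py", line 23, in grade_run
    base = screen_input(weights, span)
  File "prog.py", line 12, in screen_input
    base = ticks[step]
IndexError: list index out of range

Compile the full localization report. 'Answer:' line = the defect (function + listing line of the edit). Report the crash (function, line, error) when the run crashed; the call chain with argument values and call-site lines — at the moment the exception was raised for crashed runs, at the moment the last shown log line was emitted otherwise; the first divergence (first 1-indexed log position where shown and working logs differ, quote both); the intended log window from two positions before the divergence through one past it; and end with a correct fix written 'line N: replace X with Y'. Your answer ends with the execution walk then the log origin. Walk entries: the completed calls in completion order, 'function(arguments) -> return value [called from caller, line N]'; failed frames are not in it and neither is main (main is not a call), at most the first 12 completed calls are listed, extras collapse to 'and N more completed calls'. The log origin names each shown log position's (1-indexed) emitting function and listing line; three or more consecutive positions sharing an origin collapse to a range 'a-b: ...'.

Answer: the defect is in trim_outliers at line 6.
Core observation: The earliest visible damage is log position 6 — 'hit index 10' rather than the intended 'hit index 0'.
Crash: screen_input, line 12, IndexError.
Call chain: main -> grade_run([10, 5, 2, 6, 7], 10) (called at line 40) -> screen_input([10, 5, 2, 6, 7], 10) (called at line 23).
First divergence: at position 6 the run shows 'hit index 10' where the working version logs 'hit index 0'.
Intended log window:
  4: enter trim_outliers: 5 items against 10
  5: located slot 0
  6: hit index 0
  7: enter pick_anchor: left 20 right 3
Execution walk:
  trim_outliers([10, 5, 2, 6, 7], 10) -> 10  [called from screen_input, line 10]
Log origins:
  1: from main, line 39
  2: from grade_run, line 22
  3: from screen_input, line 9
  4: from trim_outliers, line 2
  5: from trim_outliers, line 5
  6: from screen_input, line 11
A correct fix: line 6: replace `span` with `floor`.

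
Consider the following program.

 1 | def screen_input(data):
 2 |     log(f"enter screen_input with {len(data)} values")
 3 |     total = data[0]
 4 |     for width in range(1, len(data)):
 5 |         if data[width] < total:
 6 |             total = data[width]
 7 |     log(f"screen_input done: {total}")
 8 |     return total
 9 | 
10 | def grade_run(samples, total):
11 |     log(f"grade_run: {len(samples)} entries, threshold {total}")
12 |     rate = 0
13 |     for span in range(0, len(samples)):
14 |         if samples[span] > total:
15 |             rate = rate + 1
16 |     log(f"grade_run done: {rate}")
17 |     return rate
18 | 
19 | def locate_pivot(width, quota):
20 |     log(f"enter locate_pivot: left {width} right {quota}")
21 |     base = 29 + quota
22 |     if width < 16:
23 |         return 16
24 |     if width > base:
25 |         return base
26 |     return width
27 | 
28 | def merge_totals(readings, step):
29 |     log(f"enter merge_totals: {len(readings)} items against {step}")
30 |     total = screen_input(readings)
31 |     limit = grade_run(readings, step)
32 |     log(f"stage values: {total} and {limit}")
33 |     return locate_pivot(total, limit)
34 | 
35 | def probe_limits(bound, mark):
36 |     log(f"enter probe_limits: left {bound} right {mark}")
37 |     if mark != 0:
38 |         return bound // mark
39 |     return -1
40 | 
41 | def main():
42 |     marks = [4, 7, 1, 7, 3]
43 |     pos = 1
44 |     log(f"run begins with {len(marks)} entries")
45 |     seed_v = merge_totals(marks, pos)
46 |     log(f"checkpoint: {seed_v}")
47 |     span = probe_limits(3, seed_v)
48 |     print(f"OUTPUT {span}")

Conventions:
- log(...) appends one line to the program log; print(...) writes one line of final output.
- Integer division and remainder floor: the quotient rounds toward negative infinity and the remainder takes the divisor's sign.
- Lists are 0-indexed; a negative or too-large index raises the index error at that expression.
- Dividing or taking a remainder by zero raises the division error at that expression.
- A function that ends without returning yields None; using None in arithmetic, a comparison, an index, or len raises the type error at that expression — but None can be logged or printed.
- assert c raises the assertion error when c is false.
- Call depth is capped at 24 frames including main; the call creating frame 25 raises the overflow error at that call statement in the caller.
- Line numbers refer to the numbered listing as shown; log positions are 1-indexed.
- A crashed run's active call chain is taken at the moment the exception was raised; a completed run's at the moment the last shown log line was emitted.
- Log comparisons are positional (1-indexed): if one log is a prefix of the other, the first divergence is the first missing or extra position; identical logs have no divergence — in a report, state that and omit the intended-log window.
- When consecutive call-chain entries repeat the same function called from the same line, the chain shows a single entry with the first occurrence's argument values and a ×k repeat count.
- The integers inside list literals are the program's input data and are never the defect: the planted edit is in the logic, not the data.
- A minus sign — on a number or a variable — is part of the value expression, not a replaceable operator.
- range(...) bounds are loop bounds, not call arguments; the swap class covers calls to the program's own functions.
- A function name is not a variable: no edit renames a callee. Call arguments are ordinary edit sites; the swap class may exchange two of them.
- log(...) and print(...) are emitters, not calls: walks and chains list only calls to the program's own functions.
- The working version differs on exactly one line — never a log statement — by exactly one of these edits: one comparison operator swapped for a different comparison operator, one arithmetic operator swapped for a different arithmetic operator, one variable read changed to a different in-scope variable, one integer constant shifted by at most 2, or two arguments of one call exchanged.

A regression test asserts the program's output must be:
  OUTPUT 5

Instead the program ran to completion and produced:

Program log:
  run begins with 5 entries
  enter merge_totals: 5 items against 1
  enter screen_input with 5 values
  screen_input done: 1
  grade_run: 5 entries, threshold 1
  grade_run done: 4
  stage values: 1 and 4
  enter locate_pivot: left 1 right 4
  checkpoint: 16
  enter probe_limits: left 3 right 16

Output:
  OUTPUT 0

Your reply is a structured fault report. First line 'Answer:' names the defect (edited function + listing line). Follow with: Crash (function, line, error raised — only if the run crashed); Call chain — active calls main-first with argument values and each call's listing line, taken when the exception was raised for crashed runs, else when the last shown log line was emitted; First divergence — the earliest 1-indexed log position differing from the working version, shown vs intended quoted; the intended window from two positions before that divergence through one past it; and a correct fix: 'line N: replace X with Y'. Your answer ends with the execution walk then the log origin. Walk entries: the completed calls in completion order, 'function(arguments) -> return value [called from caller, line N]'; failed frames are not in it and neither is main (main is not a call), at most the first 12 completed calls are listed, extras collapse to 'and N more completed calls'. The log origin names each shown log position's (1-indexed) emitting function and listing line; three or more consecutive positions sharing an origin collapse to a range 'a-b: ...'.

Answer: the defect is in main at line 47.
Key fact: Log line 10 is where behavior first shows: 'enter probe_limits: left 3 right 16' appears instead of 'enter probe_limits: left 16 right 3'.
Call chain: main -> probe_limits(3, 16) (called at line 47).
First divergence: position 10; shown 'enter probe_limits: left 3 right 16' vs intended 'enter probe_limits: left 16 right 3'.
Intended log window:
  8: enter locate_pivot: left 1 right 4
  9: checkpoint: 16
  10: enter probe_limits: left 16 right 3
Execution walk:
  screen_input([4, 7, 1, 7, 3]) -> 1  [called from merge_totals, line 30]
  grade_run([4, 7, 1, 7, 3], 1) -> 4  [called from merge_totals, line 31]
  locate_pivot(1, 4) -> 16  [called from merge_totals, line 33]
  merge_totals([4, 7, 1, 7, 3], 1) -> 16  [called from main, line 45]
  probe_limits(3, 16) -> 0  [called from main, line 47]
Log origins:
  1: from main, line 44
  2: from merge_totals, line 29
  3: from screen_input, line 2
  4: from screen_input, line 7
  5: from grade_run, line 11
  6: from grade_run, line 16
  7: from merge_totals, line 32
  8: from locate_pivot, line 20
  9: from main, line 46
  10: from probe_limits, line 36
A correct fix: line 47: replace `probe_limits(3, seed_v)` with `probe_limits(seed_v, 3)`.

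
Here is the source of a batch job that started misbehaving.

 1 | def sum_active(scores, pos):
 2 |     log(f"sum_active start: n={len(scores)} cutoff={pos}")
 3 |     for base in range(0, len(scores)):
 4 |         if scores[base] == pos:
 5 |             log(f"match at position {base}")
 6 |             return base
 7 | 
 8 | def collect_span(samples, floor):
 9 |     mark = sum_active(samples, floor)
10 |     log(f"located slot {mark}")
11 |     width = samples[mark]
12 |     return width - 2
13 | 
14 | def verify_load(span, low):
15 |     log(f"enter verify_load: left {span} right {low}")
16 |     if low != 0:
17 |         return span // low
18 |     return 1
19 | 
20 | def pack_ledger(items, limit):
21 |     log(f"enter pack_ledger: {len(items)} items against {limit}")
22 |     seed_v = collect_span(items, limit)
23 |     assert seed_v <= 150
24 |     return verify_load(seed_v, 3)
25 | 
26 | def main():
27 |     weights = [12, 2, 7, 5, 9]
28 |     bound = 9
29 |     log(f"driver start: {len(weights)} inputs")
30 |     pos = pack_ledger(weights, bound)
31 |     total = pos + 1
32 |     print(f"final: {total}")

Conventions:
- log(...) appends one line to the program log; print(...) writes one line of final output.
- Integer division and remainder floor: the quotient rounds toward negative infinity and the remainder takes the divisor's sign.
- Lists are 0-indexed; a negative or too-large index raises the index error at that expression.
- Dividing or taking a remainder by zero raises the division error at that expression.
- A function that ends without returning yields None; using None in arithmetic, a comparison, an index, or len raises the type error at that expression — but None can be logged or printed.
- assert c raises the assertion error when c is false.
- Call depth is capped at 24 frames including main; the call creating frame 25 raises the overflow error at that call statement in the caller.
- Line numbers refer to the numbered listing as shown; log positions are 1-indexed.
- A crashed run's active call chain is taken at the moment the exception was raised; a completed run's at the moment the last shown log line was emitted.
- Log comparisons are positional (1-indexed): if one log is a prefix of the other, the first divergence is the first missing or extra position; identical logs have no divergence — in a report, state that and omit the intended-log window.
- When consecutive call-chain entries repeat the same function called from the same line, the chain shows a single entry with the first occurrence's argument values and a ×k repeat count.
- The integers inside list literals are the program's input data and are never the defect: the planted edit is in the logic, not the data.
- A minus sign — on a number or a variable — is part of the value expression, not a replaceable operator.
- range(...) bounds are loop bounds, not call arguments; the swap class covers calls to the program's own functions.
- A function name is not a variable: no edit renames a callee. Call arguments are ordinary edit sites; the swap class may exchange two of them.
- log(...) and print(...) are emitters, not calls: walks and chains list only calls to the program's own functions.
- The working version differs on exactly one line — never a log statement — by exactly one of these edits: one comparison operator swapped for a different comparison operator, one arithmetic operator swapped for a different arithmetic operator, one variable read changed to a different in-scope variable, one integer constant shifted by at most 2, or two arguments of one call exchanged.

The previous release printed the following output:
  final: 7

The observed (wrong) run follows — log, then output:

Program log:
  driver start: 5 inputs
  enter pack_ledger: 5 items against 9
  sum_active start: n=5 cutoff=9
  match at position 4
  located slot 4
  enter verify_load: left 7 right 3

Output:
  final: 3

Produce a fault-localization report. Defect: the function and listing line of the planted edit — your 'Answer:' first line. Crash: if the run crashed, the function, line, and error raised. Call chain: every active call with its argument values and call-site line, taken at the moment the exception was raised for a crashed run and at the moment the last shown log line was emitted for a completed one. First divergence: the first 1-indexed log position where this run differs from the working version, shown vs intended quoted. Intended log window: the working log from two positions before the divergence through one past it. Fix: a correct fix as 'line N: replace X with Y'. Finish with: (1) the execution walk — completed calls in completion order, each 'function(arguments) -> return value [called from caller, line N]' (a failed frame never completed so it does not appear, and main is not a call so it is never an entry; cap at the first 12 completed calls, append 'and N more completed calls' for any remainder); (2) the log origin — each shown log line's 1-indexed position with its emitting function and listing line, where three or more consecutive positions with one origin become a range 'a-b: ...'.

Answer: the defect is in collect_span at line 12.
Key observation: The log first diverges at position 6: the faulty run prints 'enter verify_load: left 7 right 3' where the working version prints 'enter verify_load: left 18 right 3'.
Call chain: main -> pack_ledger([12, 2, 7, 5, 9], 9) (called at line 30) -> verify_load(7, 3) (called at line 24).
First divergence: position 6 — the shown line 'enter verify_load: left 7 right 3' should read 'enter verify_load: left 18 right 3'.
Intended log window:
  4: match at position 4
  5: located slot 4
  6: enter verify_load: left 18 right 3
Execution walk:
  sum_active([12, 2, 7, 5, 9], 9) -> 4  [called from collect_span, line 9]
  collect_span([12, 2, 7, 5, 9], 9) -> 7  [called from pack_ledger, line 22]
  verify_load(7, 3) -> 2  [called from pack_ledger, line 24]
  pack_ledger([12, 2, 7, 5, 9], 9) -> 2  [called from main, line 30]
Log origin:
  1 — main, line 29
  2 — pack_ledger, line 21
  3 — sum_active, line 2
  4 — sum_active, line 5
  5 — collect_span, line 10
  6 — verify_load, line 15
A correct fix: line 12: replace `-` with `*`.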